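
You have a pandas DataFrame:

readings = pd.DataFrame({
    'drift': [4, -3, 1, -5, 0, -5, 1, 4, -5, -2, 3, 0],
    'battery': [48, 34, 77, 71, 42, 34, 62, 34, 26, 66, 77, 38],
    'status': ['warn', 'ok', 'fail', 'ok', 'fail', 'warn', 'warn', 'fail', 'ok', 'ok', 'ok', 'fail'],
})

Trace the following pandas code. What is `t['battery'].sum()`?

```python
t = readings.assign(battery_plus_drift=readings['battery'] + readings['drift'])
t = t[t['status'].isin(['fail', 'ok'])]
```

465

add column battery_plus_drift = readings['battery'] + readings['drift']:
    drift  battery status  battery_plus_drift
0       4       48   warn                  52
1      -3       34     ok                  31
2       1       77   fail                  78
3      -5       71     ok                  66
4       0       42   fail                  42
5      -5       34   warn                  29
6       1       62   warn                  63
7       4       34   fail                  38
8      -5       26     ok                  21
9      -2       66     ok                  64
10      3       77     ok                  80
11      0       38   fail                  38
filter rows where status in ['fail', 'ok']:
    drift  battery status  battery_plus_drift
1      -3       34     ok                  31
2       1       77   fail                  78
3      -5       71     ok                  66
4       0       42   fail                  42
7       4       34   fail                  38
8      -5       26     ok                  21
9      -2       66     ok                  64
10      3       77     ok                  80
11      0       38   fail                  38
Then the sum of column 'battery': 465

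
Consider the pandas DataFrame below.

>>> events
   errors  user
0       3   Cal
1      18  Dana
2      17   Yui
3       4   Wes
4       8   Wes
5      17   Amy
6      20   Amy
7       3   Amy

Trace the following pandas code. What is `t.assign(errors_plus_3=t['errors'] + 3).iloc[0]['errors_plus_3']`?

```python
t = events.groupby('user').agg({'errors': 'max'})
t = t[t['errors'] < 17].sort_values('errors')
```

group by user, max of errors:
      errors
user        
Amy       20
Cal        3
Dana      18
Wes        8
Yui       17
filter rows where errors < 17:
      errors
user        
Cal        3
Wes        8
sort by errors:
      errors
user        
Cal        3
Wes        8
add column errors_plus_3 = t['errors'] + 3:
      errors  errors_plus_3
user                       
Cal        3              6
Wes        8             11
Reading off the value at position 0, column 'errors_plus_3', we get 6.

6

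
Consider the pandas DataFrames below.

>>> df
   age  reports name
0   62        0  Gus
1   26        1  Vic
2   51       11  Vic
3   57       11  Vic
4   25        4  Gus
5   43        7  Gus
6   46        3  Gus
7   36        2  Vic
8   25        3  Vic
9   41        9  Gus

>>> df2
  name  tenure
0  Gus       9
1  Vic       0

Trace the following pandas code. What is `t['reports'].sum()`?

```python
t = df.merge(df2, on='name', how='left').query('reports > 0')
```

51

merge on 'name' (how='left') → 10 rows:
   age  reports name  tenure
0   62        0  Gus       9
1   26        1  Vic       0
2   51       11  Vic       0
3   57       11  Vic       0
4   25        4  Gus       9
5   43        7  Gus       9
6   46        3  Gus       9
7   36        2  Vic       0
8   25        3  Vic       0
9   41        9  Gus       9
filter rows where reports > 0:
   age  reports name  tenure
1   26        1  Vic       0
2   51       11  Vic       0
3   57       11  Vic       0
4   25        4  Gus       9
5   43        7  Gus       9
6   46        3  Gus       9
7   36        2  Vic       0
8   25        3  Vic       0
9   41        9  Gus       9
Then the sum of column 'reports': 51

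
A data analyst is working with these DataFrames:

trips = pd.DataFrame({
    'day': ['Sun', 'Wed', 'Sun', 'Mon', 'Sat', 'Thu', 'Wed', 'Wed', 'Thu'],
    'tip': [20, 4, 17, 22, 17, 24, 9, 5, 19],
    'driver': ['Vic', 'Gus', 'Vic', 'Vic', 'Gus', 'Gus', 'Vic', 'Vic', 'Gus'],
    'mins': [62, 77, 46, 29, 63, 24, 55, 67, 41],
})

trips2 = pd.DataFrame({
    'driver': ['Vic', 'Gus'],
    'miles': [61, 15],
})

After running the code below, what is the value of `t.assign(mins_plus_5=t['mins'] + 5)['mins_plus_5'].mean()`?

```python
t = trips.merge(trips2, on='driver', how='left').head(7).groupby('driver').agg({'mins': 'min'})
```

31.5

merge on 'driver' (how='left') → 9 rows:
   day  tip driver  mins  miles
0  Sun   20    Vic    62     61
1  Wed    4    Gus    77     15
2  Sun   17    Vic    46     61
3  Mon   22    Vic    29     61
4  Sat   17    Gus    63     15
5  Thu   24    Gus    24     15
6  Wed    9    Vic    55     61
7  Wed    5    Vic    67     61
8  Thu   19    Gus    41     15
take first 7 rows:
   day  tip driver  mins  miles
0  Sun   20    Vic    62     61
1  Wed    4    Gus    77     15
2  Sun   17    Vic    46     61
3  Mon   22    Vic    29     61
4  Sat   17    Gus    63     15
5  Thu   24    Gus    24     15
6  Wed    9    Vic    55     61
group by driver, min of mins:
        mins
driver      
Gus       24
Vic       29
add column mins_plus_5 = t['mins'] + 5:
        mins  mins_plus_5
driver                   
Gus       24           29
Vic       29           34
So mean() = 31.5.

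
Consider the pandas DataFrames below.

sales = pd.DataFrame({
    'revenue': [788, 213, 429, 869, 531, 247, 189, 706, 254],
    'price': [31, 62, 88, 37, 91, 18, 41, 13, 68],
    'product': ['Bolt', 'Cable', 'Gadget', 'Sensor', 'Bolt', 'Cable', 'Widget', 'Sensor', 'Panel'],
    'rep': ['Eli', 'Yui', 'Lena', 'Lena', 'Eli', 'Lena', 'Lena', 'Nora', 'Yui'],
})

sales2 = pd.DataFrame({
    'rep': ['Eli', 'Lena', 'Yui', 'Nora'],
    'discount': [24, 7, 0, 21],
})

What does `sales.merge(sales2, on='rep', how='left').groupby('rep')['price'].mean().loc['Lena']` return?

merge on 'rep' (how='left') → 9 rows:
   revenue  price product   rep  discount
0      788     31    Bolt   Eli        24
1      213     62   Cable   Yui         0
2      429     88  Gadget  Lena         7
3      869     37  Sensor  Lena         7
4      531     91    Bolt   Eli        24
5      247     18   Cable  Lena         7
6      189     41  Widget  Lena         7
7      706     13  Sensor  Nora        21
8      254     68   Panel   Yui         0
group by rep, mean of price:
rep
Eli     61.0
Lena    46.0
Nora    13.0
Yui     65.0
Name: price, dtype: float64
Reading off the value at index 'Lena', we get 46.0.

46.0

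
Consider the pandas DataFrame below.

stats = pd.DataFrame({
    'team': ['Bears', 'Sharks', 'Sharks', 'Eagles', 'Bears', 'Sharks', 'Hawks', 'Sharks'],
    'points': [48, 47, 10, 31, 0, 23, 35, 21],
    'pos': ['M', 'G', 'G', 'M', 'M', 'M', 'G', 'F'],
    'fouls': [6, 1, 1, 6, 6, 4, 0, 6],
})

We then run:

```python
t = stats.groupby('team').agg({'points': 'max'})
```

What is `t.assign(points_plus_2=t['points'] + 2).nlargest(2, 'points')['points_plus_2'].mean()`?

49.5

group by team, max of points:
        points
team          
Bears       48
Eagles      31
Hawks       35
Sharks      47
add column points_plus_2 = t['points'] + 2:
        points  points_plus_2
team                         
Bears       48             50
Eagles      31             33
Hawks       35             37
Sharks      47             49
take 2 rows with largest points:
        points  points_plus_2
team                         
Bears       48             50
Sharks      47             49
Taking the mean of column 'points_plus_2' gives 49.5.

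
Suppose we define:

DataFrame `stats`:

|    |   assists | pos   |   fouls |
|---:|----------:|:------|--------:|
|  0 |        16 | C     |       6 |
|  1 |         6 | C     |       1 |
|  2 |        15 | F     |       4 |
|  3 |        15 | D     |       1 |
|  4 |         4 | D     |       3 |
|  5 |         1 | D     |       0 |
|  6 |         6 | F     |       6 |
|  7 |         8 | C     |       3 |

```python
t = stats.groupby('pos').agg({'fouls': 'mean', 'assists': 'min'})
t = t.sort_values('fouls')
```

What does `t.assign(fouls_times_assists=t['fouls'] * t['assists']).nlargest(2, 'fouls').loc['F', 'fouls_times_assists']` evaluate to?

30.0

group by pos: mean(fouls), min(assists):
        fouls  assists
pos                   
C    3.333333        6
D    1.333333        1
F    5.000000        6
sort by fouls:
        fouls  assists
pos                   
D    1.333333        1
C    3.333333        6
F    5.000000        6
add column fouls_times_assists = t['fouls'] * t['assists']:
        fouls  assists  fouls_times_assists
pos                                        
D    1.333333        1             1.333333
C    3.333333        6            20.000000
F    5.000000        6            30.000000
take 2 rows with largest fouls:
        fouls  assists  fouls_times_assists
pos                                        
F    5.000000        6                 30.0
C    3.333333        6                 20.0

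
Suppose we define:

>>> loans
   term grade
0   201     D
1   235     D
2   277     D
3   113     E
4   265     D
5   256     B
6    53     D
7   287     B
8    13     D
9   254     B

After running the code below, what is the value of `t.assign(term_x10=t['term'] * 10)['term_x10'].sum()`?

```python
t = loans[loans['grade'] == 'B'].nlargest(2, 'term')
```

filter rows where grade == 'B':
   term grade
5   256     B
7   287     B
9   254     B
take 2 rows with largest term:
   term grade
7   287     B
5   256     B
add column term_x10 = t['term'] * 10:
   term grade  term_x10
7   287     B      2870
5   256     B      2560
Finally, sum of column 'term_x10' = 5430.

5430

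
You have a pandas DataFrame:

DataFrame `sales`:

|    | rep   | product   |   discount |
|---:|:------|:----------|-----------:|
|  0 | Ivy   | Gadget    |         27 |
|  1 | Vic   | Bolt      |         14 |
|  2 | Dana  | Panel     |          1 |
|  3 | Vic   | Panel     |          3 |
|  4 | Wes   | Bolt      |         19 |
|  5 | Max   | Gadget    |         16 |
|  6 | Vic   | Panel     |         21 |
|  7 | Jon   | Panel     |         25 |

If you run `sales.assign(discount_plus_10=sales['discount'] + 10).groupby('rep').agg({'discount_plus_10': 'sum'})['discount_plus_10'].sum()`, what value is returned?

206

add column discount_plus_10 = sales['discount'] + 10:
    rep product  discount  discount_plus_10
0   Ivy  Gadget        27                37
1   Vic    Bolt        14                24
2  Dana   Panel         1                11
3   Vic   Panel         3                13
4   Wes    Bolt        19                29
5   Max  Gadget        16                26
6   Vic   Panel        21                31
7   Jon   Panel        25                35
group by rep, sum of discount_plus_10:
      discount_plus_10
rep                   
Dana                11
Ivy                 37
Jon                 35
Max                 26
Vic                 68
Wes                 29
So sum() = 206.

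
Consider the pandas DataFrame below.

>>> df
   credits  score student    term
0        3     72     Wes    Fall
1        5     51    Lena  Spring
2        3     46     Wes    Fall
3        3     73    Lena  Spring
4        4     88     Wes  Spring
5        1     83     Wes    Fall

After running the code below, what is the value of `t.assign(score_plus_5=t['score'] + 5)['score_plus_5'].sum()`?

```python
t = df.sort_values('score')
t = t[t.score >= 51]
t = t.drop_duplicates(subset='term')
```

sort by score:
   credits  score student    term
2        3     46     Wes    Fall
1        5     51    Lena  Spring
0        3     72     Wes    Fall
3        3     73    Lena  Spring
5        1     83     Wes    Fall
4        4     88     Wes  Spring
filter rows where score >= 51:
   credits  score student    term
1        5     51    Lena  Spring
0        3     72     Wes    Fall
3        3     73    Lena  Spring
5        1     83     Wes    Fall
4        4     88     Wes  Spring
drop duplicate term (keep=first):
   credits  score student    term
1        5     51    Lena  Spring
0        3     72     Wes    Fall
add column score_plus_5 = t['score'] + 5:
   credits  score student    term  score_plus_5
1        5     51    Lena  Spring            56
0        3     72     Wes    Fall            77
sum of column 'score_plus_5' → 133

133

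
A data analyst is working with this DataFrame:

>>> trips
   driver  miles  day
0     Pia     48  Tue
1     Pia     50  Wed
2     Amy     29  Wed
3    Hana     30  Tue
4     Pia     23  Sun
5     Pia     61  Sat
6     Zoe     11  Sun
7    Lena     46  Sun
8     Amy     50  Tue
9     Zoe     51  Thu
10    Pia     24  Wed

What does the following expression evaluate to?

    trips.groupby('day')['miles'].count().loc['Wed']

group by day, count of miles:
day
Sat    1
Sun    3
Thu    1
Tue    3
Wed    3
Name: miles, dtype: int64
Taking the value at index 'Wed' gives 3.

3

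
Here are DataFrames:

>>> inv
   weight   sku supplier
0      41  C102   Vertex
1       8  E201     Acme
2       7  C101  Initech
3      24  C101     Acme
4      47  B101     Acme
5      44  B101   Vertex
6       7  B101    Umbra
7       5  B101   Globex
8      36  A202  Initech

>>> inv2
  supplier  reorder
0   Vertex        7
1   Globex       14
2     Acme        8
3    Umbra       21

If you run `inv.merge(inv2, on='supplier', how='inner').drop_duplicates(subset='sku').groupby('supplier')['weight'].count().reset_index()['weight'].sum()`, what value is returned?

4

merge on 'supplier' (how='inner') → 7 rows:
   weight   sku supplier  reorder
0      41  C102   Vertex        7
1       8  E201     Acme        8
2      24  C101     Acme        8
3      47  B101     Acme        8
4      44  B101   Vertex        7
5       7  B101    Umbra       21
6       5  B101   Globex       14
drop duplicate sku (keep=first):
   weight   sku supplier  reorder
0      41  C102   Vertex        7
1       8  E201     Acme        8
2      24  C101     Acme        8
3      47  B101     Acme        8
group by supplier, count of weight:
supplier
Acme      3
Vertex    1
Name: weight, dtype: int64
reset_index():
  supplier  weight
0     Acme       3
1   Vertex       1
Then the sum of column 'weight': 4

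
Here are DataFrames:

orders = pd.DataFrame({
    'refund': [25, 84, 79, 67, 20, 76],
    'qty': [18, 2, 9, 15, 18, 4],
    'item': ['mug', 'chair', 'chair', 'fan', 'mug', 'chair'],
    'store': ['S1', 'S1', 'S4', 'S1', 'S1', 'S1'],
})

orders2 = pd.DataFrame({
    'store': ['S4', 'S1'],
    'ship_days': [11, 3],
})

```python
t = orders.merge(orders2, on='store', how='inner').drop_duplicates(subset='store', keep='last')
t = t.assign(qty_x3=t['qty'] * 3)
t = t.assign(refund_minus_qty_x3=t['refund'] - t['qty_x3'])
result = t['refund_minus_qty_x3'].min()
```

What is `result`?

merge on 'store' (how='inner') → 6 rows:
   refund  qty   item store  ship_days
0      25   18    mug    S1          3
1      84    2  chair    S1          3
2      79    9  chair    S4         11
3      67   15    fan    S1          3
4      20   18    mug    S1          3
5      76    4  chair    S1          3
drop duplicate store (keep=last):
   refund  qty   item store  ship_days
2      79    9  chair    S4         11
5      76    4  chair    S1          3
add column qty_x3 = t['qty'] * 3:
   refund  qty   item store  ship_days  qty_x3
2      79    9  chair    S4         11      27
5      76    4  chair    S1          3      12
add column refund_minus_qty_x3 = t['refund'] - t['qty_x3']:
   refund  qty   item store  ship_days  qty_x3  refund_minus_qty_x3
2      79    9  chair    S4         11      27                   52
5      76    4  chair    S1          3      12                   64

52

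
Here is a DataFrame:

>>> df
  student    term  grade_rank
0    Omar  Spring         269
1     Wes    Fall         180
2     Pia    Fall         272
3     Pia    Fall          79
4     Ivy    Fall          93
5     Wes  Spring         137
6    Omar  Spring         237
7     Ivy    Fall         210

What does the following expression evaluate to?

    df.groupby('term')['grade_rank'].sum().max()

834

group by term, sum of grade_rank:
term
Fall      834
Spring    643
Name: grade_rank, dtype: int64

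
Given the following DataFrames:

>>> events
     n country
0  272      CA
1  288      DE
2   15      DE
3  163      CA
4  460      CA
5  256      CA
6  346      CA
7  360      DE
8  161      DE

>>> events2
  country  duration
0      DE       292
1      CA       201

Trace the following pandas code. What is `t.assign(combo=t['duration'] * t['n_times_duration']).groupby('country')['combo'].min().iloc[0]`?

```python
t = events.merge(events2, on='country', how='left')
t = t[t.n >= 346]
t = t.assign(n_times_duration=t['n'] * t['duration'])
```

merge on 'country' (how='left') → 9 rows:
     n country  duration
0  272      CA       201
1  288      DE       292
2   15      DE       292
3  163      CA       201
4  460      CA       201
5  256      CA       201
6  346      CA       201
7  360      DE       292
8  161      DE       292
filter rows where n >= 346:
     n country  duration
4  460      CA       201
6  346      CA       201
7  360      DE       292
add column n_times_duration = t['n'] * t['duration']:
     n country  duration  n_times_duration
4  460      CA       201             92460
6  346      CA       201             69546
7  360      DE       292            105120
add column combo = t['duration'] * t['n_times_duration']:
     n country  duration  n_times_duration     combo
4  460      CA       201             92460  18584460
6  346      CA       201             69546  13978746
7  360      DE       292            105120  30695040
group by country, min of combo:
country
CA    13978746
DE    30695040
Name: combo, dtype: int64
Then the value at position 0: 13978746

13978746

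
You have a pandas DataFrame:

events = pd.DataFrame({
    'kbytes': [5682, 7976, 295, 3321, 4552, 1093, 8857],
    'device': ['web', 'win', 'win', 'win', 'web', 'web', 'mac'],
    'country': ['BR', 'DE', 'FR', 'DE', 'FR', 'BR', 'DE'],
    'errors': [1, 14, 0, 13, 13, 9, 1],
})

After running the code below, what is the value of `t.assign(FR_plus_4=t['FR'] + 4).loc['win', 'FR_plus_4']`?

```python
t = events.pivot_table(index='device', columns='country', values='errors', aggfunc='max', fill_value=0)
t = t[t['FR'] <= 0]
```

4

pivot: rows=device, cols=country, max(errors):
country  BR  DE  FR
device             
mac       0   1   0
web       9   0  13
win       0  14   0
filter rows where FR <= 0:
country  BR  DE  FR
device             
mac       0   1   0
win       0  14   0
add column FR_plus_4 = t['FR'] + 4:
country  BR  DE  FR  FR_plus_4
device                        
mac       0   1   0          4
win       0  14   0          4
value at row 'win', column 'FR_plus_4' → 4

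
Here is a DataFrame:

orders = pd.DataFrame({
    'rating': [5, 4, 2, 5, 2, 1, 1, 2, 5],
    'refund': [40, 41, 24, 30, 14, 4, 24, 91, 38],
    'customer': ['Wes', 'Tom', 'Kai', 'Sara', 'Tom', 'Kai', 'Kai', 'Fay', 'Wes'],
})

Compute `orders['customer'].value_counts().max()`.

value_counts of customer:
customer
Kai     3
Wes     2
Tom     2
Sara    1
Fay     1
Name: count, dtype: int64

3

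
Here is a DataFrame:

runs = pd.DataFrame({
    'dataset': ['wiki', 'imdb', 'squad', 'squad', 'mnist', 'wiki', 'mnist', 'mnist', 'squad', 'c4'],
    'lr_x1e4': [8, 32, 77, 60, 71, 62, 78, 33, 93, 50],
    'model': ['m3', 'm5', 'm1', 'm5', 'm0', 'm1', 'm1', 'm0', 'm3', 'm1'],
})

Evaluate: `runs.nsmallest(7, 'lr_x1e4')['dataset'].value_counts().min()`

1

take 7 rows with smallest lr_x1e4:
  dataset  lr_x1e4 model
0    wiki        8    m3
1    imdb       32    m5
7   mnist       33    m0
9      c4       50    m1
3   squad       60    m5
5    wiki       62    m1
4   mnist       71    m0
value_counts of dataset:
dataset
wiki     2
mnist    2
imdb     1
c4       1
squad    1
Name: count, dtype: int64
Then the min of the resulting series: 1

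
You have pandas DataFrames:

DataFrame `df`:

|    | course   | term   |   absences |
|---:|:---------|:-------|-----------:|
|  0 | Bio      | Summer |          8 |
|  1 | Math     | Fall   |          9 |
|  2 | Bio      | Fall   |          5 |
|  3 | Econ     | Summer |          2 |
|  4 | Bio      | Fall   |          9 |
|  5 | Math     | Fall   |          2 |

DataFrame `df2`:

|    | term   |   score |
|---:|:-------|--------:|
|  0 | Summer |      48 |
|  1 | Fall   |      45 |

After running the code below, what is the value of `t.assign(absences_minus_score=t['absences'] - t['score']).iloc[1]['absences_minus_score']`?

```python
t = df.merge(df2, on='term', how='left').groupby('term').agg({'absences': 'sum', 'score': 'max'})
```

merge on 'term' (how='left') → 6 rows:
  course    term  absences  score
0    Bio  Summer         8     48
1   Math    Fall         9     45
2    Bio    Fall         5     45
3   Econ  Summer         2     48
4    Bio    Fall         9     45
5   Math    Fall         2     45
group by term: sum(absences), max(score):
        absences  score
term                   
Fall          25     45
Summer        10     48
add column absences_minus_score = t['absences'] - t['score']:
        absences  score  absences_minus_score
term                                         
Fall          25     45                   -20
Summer        10     48                   -38

-38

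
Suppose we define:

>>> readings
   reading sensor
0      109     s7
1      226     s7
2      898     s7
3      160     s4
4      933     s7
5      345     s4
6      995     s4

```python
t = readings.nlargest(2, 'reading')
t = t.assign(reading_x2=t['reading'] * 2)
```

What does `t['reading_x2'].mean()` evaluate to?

take 2 rows with largest reading:
   reading sensor
6      995     s4
4      933     s7
add column reading_x2 = t['reading'] * 2:
   reading sensor  reading_x2
6      995     s4        1990
4      933     s7        1866

1928.0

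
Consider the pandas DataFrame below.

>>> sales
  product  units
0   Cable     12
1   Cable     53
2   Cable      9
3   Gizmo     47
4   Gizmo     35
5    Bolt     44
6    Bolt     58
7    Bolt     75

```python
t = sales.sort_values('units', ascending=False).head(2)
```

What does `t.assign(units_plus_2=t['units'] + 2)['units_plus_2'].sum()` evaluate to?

137

sort by units descending:
  product  units
7    Bolt     75
6    Bolt     58
1   Cable     53
3   Gizmo     47
5    Bolt     44
4   Gizmo     35
0   Cable     12
2   Cable      9
take first 2 rows:
  product  units
7    Bolt     75
6    Bolt     58
add column units_plus_2 = t['units'] + 2:
  product  units  units_plus_2
7    Bolt     75            77
6    Bolt     58            60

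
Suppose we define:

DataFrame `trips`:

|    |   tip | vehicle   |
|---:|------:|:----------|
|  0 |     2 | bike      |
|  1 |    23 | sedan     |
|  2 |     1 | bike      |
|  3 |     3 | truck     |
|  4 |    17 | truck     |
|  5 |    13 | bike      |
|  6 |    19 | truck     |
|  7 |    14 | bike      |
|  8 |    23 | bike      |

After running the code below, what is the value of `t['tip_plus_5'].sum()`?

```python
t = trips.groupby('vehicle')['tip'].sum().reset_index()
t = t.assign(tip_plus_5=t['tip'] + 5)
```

130

group by vehicle, sum of tip:
vehicle
bike     53
sedan    23
truck    39
Name: tip, dtype: int64
reset_index():
  vehicle  tip
0    bike   53
1   sedan   23
2   truck   39
add column tip_plus_5 = t['tip'] + 5:
  vehicle  tip  tip_plus_5
0    bike   53          58
1   sedan   23          28
2   truck   39          44
Finally, sum of column 'tip_plus_5' = 130.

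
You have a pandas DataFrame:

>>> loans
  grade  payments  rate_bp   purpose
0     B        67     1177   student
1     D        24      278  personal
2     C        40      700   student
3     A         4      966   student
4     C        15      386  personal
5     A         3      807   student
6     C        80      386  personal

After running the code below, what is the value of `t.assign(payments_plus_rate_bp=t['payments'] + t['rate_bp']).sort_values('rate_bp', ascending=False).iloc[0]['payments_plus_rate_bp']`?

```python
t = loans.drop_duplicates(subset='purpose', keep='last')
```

drop duplicate purpose (keep=last):
  grade  payments  rate_bp   purpose
5     A         3      807   student
6     C        80      386  personal
add column payments_plus_rate_bp = t['payments'] + t['rate_bp']:
  grade  payments  rate_bp   purpose  payments_plus_rate_bp
5     A         3      807   student                    810
6     C        80      386  personal                    466
sort by rate_bp descending:
  grade  payments  rate_bp   purpose  payments_plus_rate_bp
5     A         3      807   student                    810
6     C        80      386  personal                    466
Reading off the value at position 0, column 'payments_plus_rate_bp', we get 810.

810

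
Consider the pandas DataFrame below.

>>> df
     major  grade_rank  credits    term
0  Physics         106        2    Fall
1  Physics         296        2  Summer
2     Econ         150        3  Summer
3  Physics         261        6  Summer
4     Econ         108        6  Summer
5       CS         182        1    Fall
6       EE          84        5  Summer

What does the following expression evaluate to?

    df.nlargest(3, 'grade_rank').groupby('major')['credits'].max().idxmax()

Physics

take 3 rows with largest grade_rank:
     major  grade_rank  credits    term
1  Physics         296        2  Summer
3  Physics         261        6  Summer
5       CS         182        1    Fall
group by major, max of credits:
major
CS         1
Physics    6
Name: credits, dtype: int64
So idxmax() = Physics.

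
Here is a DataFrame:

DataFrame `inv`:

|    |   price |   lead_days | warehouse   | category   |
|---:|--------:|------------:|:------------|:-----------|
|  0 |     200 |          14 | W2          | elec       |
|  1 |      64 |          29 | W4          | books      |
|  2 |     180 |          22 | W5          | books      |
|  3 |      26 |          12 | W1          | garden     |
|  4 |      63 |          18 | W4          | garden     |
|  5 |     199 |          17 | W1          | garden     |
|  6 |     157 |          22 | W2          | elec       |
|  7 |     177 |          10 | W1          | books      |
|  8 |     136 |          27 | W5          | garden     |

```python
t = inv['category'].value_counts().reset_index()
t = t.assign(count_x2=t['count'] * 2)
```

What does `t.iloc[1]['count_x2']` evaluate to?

value_counts of category:
category
garden    4
books     3
elec      2
Name: count, dtype: int64
reset_index():
  category  count
0   garden      4
1    books      3
2     elec      2
add column count_x2 = t['count'] * 2:
  category  count  count_x2
0   garden      4         8
1    books      3         6
2     elec      2         4
The value at position 1, column 'count_x2' is 6.

6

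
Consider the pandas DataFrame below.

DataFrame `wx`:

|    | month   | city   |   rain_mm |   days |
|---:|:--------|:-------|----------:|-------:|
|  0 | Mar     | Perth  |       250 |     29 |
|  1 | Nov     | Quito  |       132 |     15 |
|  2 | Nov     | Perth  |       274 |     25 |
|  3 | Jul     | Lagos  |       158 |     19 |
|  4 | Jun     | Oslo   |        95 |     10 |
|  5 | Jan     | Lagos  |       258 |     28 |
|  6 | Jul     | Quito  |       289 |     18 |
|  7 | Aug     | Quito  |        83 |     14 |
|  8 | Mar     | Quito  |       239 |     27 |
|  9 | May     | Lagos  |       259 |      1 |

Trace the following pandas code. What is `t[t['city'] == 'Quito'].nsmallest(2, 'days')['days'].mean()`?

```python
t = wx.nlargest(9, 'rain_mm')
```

take 9 rows with largest rain_mm:
  month   city  rain_mm  days
6   Jul  Quito      289    18
2   Nov  Perth      274    25
9   May  Lagos      259     1
5   Jan  Lagos      258    28
0   Mar  Perth      250    29
8   Mar  Quito      239    27
3   Jul  Lagos      158    19
1   Nov  Quito      132    15
4   Jun   Oslo       95    10
filter rows where city == 'Quito':
  month   city  rain_mm  days
6   Jul  Quito      289    18
8   Mar  Quito      239    27
1   Nov  Quito      132    15
take 2 rows with smallest days:
  month   city  rain_mm  days
1   Nov  Quito      132    15
6   Jul  Quito      289    18
Finally, mean of column 'days' = 16.5.

16.5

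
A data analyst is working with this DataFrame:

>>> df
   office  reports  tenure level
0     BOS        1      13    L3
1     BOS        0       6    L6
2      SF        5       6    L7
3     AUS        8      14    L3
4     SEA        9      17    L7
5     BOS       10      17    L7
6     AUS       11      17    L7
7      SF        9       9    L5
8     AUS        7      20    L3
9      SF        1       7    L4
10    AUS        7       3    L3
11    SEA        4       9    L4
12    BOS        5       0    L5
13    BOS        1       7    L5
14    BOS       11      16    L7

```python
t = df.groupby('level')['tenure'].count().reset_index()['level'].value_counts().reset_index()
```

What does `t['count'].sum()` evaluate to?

5

group by level, count of tenure:
level
L3    4
L4    2
L5    3
L6    1
L7    5
Name: tenure, dtype: int64
reset_index():
  level  tenure
0    L3       4
1    L4       2
2    L5       3
3    L6       1
4    L7       5
value_counts of level:
level
L3    1
L4    1
L5    1
L6    1
L7    1
Name: count, dtype: int64
reset_index():
  level  count
0    L3      1
1    L4      1
2    L5      1
3    L6      1
4    L7      1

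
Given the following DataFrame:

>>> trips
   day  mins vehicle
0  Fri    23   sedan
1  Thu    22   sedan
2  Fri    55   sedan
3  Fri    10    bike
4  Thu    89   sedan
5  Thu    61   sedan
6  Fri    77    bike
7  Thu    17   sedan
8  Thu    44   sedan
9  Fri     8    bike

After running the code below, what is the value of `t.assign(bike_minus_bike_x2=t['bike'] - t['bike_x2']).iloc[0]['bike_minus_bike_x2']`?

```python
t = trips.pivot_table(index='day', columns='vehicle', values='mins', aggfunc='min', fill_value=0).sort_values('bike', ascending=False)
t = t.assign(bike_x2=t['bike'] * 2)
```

-8

pivot: rows=day, cols=vehicle, min(mins):
vehicle  bike  sedan
day                 
Fri         8     23
Thu         0     17
sort by bike descending:
vehicle  bike  sedan
day                 
Fri         8     23
Thu         0     17
add column bike_x2 = t['bike'] * 2:
vehicle  bike  sedan  bike_x2
day                          
Fri         8     23       16
Thu         0     17        0
add column bike_minus_bike_x2 = t['bike'] - t['bike_x2']:
vehicle  bike  sedan  bike_x2  bike_minus_bike_x2
day                                              
Fri         8     23       16                  -8
Thu         0     17        0                   0
The value at position 0, column 'bike_minus_bike_x2' is -8.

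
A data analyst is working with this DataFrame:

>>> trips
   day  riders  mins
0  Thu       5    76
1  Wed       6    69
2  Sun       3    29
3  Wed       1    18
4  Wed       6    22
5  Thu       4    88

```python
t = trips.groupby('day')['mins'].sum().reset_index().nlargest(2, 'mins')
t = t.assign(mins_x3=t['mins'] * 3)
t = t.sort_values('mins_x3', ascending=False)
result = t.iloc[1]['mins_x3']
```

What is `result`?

group by day, sum of mins:
day
Sun     29
Thu    164
Wed    109
Name: mins, dtype: int64
reset_index():
   day  mins
0  Sun    29
1  Thu   164
2  Wed   109
take 2 rows with largest mins:
   day  mins
1  Thu   164
2  Wed   109
add column mins_x3 = t['mins'] * 3:
   day  mins  mins_x3
1  Thu   164      492
2  Wed   109      327
sort by mins_x3 descending:
   day  mins  mins_x3
1  Thu   164      492
2  Wed   109      327
Reading off the value at position 1, column 'mins_x3', we get 327.

327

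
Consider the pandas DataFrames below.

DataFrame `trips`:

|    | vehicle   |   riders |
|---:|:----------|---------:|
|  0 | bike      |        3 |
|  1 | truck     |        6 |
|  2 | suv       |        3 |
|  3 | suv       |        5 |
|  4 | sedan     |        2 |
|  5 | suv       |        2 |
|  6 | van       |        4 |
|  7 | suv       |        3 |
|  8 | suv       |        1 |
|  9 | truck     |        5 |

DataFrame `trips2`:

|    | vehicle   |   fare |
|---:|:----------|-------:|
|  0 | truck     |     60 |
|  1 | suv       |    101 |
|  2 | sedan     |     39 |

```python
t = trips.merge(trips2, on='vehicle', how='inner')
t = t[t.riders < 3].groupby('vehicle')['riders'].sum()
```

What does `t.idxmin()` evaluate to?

sedan

merge on 'vehicle' (how='inner') → 8 rows:
  vehicle  riders  fare
0   truck       6    60
1     suv       3   101
2     suv       5   101
3   sedan       2    39
4     suv       2   101
5     suv       3   101
6     suv       1   101
7   truck       5    60
filter rows where riders < 3:
  vehicle  riders  fare
3   sedan       2    39
4     suv       2   101
6     suv       1   101
group by vehicle, sum of riders:
vehicle
sedan    2
suv      3
Name: riders, dtype: int64
Finally, label with the smallest value = sedan.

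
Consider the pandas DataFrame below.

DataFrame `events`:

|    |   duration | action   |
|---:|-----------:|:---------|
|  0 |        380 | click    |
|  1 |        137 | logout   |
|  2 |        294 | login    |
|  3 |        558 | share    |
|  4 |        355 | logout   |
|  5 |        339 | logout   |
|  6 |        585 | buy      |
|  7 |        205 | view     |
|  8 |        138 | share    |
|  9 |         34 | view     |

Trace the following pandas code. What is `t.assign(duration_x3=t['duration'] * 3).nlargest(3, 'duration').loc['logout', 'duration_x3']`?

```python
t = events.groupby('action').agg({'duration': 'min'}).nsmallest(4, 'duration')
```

411

group by action, min of duration:
        duration
action          
buy          585
click        380
login        294
logout       137
share        138
view          34
take 4 rows with smallest duration:
        duration
action          
view          34
logout       137
share        138
login        294
add column duration_x3 = t['duration'] * 3:
        duration  duration_x3
action                       
view          34          102
logout       137          411
share        138          414
login        294          882
take 3 rows with largest duration:
        duration  duration_x3
action                       
login        294          882
share        138          414
logout       137          411
The value at row 'logout', column 'duration_x3' is 411.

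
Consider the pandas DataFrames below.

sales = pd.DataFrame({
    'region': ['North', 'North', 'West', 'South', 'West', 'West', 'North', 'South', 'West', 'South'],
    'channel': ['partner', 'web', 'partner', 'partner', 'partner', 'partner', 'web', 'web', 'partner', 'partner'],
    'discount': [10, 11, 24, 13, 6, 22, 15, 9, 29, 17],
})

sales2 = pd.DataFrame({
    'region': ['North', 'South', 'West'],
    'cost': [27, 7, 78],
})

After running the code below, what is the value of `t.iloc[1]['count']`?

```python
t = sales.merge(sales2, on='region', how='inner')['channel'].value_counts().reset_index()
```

merge on 'region' (how='inner') → 10 rows:
  region  channel  discount  cost
0  North  partner        10    27
1  North      web        11    27
2   West  partner        24    78
3  South  partner        13     7
4   West  partner         6    78
5   West  partner        22    78
6  North      web        15    27
7  South      web         9     7
8   West  partner        29    78
9  South  partner        17     7
value_counts of channel:
channel
partner    7
web        3
Name: count, dtype: int64
reset_index():
   channel  count
0  partner      7
1      web      3
So iloc[1]['count'] = 3.

3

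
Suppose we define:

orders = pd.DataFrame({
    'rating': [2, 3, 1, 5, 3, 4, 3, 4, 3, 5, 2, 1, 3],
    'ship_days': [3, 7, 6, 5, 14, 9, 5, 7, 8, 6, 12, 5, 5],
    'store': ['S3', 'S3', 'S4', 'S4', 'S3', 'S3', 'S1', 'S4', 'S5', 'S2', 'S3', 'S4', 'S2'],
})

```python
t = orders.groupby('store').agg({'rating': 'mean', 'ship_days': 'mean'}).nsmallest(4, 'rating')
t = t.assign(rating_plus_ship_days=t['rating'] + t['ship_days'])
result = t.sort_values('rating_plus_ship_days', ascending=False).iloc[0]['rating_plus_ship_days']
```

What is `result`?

group by store: mean(rating), mean(ship_days):
       rating  ship_days
store                   
S1       3.00       5.00
S2       4.00       5.50
S3       2.80       9.00
S4       2.75       5.75
S5       3.00       8.00
take 4 rows with smallest rating:
       rating  ship_days
store                   
S4       2.75       5.75
S3       2.80       9.00
S1       3.00       5.00
S5       3.00       8.00
add column rating_plus_ship_days = t['rating'] + t['ship_days']:
       rating  ship_days  rating_plus_ship_days
store                                          
S4       2.75       5.75                    8.5
S3       2.80       9.00                   11.8
S1       3.00       5.00                    8.0
S5       3.00       8.00                   11.0
sort by rating_plus_ship_days descending:
       rating  ship_days  rating_plus_ship_days
store                                          
S3       2.80       9.00                   11.8
S5       3.00       8.00                   11.0
S4       2.75       5.75                    8.5
S1       3.00       5.00                    8.0
value at position 0, column 'rating_plus_ship_days' → 11.8

11.8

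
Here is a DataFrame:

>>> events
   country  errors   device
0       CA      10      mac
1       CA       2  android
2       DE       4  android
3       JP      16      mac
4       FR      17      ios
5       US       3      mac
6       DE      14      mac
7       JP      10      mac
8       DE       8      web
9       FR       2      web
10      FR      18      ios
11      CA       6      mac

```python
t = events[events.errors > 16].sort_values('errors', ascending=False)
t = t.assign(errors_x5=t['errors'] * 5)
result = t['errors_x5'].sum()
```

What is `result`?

175

filter rows where errors > 16:
   country  errors device
4       FR      17    ios
10      FR      18    ios
sort by errors descending:
   country  errors device
10      FR      18    ios
4       FR      17    ios
add column errors_x5 = t['errors'] * 5:
   country  errors device  errors_x5
10      FR      18    ios         90
4       FR      17    ios         85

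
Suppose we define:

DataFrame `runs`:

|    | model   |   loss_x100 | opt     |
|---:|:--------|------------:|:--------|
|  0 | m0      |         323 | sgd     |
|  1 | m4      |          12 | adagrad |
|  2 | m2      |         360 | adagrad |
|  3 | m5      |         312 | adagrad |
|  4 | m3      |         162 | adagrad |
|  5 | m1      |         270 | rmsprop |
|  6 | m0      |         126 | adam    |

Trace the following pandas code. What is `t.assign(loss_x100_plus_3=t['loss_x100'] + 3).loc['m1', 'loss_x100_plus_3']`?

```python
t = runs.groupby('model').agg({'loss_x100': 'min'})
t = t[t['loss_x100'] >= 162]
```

273

group by model, min of loss_x100:
       loss_x100
model           
m0           126
m1           270
m2           360
m3           162
m4            12
m5           312
filter rows where loss_x100 >= 162:
       loss_x100
model           
m1           270
m2           360
m3           162
m5           312
add column loss_x100_plus_3 = t['loss_x100'] + 3:
       loss_x100  loss_x100_plus_3
model                             
m1           270               273
m2           360               363
m3           162               165
m5           312               315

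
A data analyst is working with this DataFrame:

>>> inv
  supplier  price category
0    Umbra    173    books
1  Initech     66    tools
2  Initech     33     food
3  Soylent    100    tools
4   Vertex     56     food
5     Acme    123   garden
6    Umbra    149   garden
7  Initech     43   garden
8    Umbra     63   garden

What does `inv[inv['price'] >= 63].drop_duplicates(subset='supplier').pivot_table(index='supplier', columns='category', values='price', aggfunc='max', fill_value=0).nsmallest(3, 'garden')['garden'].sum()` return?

0

filter rows where price >= 63:
  supplier  price category
0    Umbra    173    books
1  Initech     66    tools
3  Soylent    100    tools
5     Acme    123   garden
6    Umbra    149   garden
8    Umbra     63   garden
drop duplicate supplier (keep=first):
  supplier  price category
0    Umbra    173    books
1  Initech     66    tools
3  Soylent    100    tools
5     Acme    123   garden
pivot: rows=supplier, cols=category, max(price):
category  books  garden  tools
supplier                      
Acme          0     123      0
Initech       0       0     66
Soylent       0       0    100
Umbra       173       0      0
take 3 rows with smallest garden:
category  books  garden  tools
supplier                      
Initech       0       0     66
Soylent       0       0    100
Umbra       173       0      0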